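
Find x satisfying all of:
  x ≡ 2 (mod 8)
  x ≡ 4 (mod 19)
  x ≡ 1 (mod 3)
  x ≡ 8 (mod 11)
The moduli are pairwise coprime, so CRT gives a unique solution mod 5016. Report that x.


Product of moduli M = 8 · 19 · 3 · 11 = 5016.
Merge one congruence at a time:
  Start: x ≡ 2 (mod 8).
  Combine with x ≡ 4 (mod 19); new modulus lcm = 152.
    Write x = 2 + 8·t and substitute into x ≡ 4 (mod 19): 8·t ≡ 4 − 2 = 2 (mod 19).
    The inverse of 8 mod 19 is 12 (since 8·12 = 96 = 5·19 + 1), so t ≡ 12·2 = 24 ≡ 5 (mod 19).
    Then x = 2 + 8·5 = 42, valid modulo lcm(8, 19) = 152: x ≡ 42 (mod 152).
  Combine with x ≡ 1 (mod 3); new modulus lcm = 456.
    Write x = 42 + 152·t and substitute into x ≡ 1 (mod 3): 152·t ≡ 1 − 42 = -41 (mod 3).
    Reduce coefficients mod 3: 2·t ≡ 1 (mod 3).
    The inverse of 2 mod 3 is 2 (since 2·2 = 4 = 1·3 + 1), so t ≡ 2·1 = 2 ≡ 2 (mod 3).
    Then x = 42 + 152·2 = 346, valid modulo lcm(152, 3) = 456: x ≡ 346 (mod 456).
  Combine with x ≡ 8 (mod 11); new modulus lcm = 5016.
    Write x = 346 + 456·t and substitute into x ≡ 8 (mod 11): 456·t ≡ 8 − 346 = -338 (mod 11).
    Reduce coefficients mod 11: 5·t ≡ 3 (mod 11).
    The inverse of 5 mod 11 is 9 (since 5·9 = 45 = 4·11 + 1), so t ≡ 9·3 = 27 ≡ 5 (mod 11).
    Then x = 346 + 456·5 = 2626, valid modulo lcm(456, 11) = 5016: x ≡ 2626 (mod 5016).
Verify against each original: 2626 mod 8 = 2, 2626 mod 19 = 4, 2626 mod 3 = 1, 2626 mod 11 = 8.

x ≡ 2626 (mod 5016).


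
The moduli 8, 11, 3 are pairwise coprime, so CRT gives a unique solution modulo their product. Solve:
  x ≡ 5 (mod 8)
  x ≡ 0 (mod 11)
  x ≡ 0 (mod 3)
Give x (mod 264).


Moduli 8, 11, 3 are pairwise coprime; by CRT there is a unique solution modulo M = 8 · 11 · 3 = 264.
Solve pairwise, accumulating the modulus:
  Start with x ≡ 5 (mod 8).
  Combine with x ≡ 0 (mod 11): since gcd(8, 11) = 1, we get a unique residue mod 88.
    Write x = 5 + 8·t and substitute into x ≡ 0 (mod 11): 8·t ≡ 0 − 5 = -5 (mod 11).
    Reduce coefficients mod 11: 8·t ≡ 6 (mod 11).
    The inverse of 8 mod 11 is 7 (since 8·7 = 56 = 5·11 + 1), so t ≡ 7·6 = 42 ≡ 9 (mod 11).
    Then x = 5 + 8·9 = 77, valid modulo lcm(8, 11) = 88: x ≡ 77 (mod 88).
  Combine with x ≡ 0 (mod 3): since gcd(88, 3) = 1, we get a unique residue mod 264.
    Write x = 77 + 88·t and substitute into x ≡ 0 (mod 3): 88·t ≡ 0 − 77 = -77 (mod 3).
    Reduce coefficients mod 3: 1·t ≡ 1 (mod 3).
    So t ≡ 1 (mod 3).
    Then x = 77 + 88·1 = 165, valid modulo lcm(88, 3) = 264: x ≡ 165 (mod 264).
Verify: 165 mod 8 = 5 ✓, 165 mod 11 = 0 ✓, 165 mod 3 = 0 ✓.

x ≡ 165 (mod 264).


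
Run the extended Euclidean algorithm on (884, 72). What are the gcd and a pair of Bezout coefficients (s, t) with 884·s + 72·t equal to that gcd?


Euclidean algorithm on (884, 72) — divide until remainder is 0:
  884 = 12 · 72 + 20
  72 = 3 · 20 + 12
  20 = 1 · 12 + 8
  12 = 1 · 8 + 4
  8 = 2 · 4 + 0
gcd(884, 72) = 4.
Track Bezout coefficients alongside the remainders: start with r₀ = 884 = a·1 + b·0 (s = 1, t = 0) and r₁ = 72 = a·0 + b·1 (s = 0, t = 1); each new remainder r_{k+1} = r_{k-1} − q_k·r_k inherits s_{k+1} = s_{k-1} − q_k·s_k, t_{k+1} = t_{k-1} − q_k·t_k, so r_k = a·s_k + b·t_k at every step:
  q = 12: r = 20, s = 1 − 12·0 = 1, t = 0 − 12·1 = -12  (check: 884·1 + 72·(-12) = 20)
  q = 3: r = 12, s = 0 − 3·1 = -3, t = 1 − 3·(-12) = 37  (check: 884·(-3) + 72·37 = 12)
  q = 1: r = 8, s = 1 − 1·(-3) = 4, t = -12 − 1·37 = -49  (check: 884·4 + 72·(-49) = 8)
  q = 1: r = 4, s = -3 − 1·4 = -7, t = 37 − 1·(-49) = 86  (check: 884·(-7) + 72·86 = 4)
The row with r = 4 (the gcd) gives the Bezout coefficients s = -7, t = 86.
Result: 884 · (-7) + 72 · (86) = 4.

gcd(884, 72) = 4; s = -7, t = 86 (check: 884·(-7) + 72·86 = 4).


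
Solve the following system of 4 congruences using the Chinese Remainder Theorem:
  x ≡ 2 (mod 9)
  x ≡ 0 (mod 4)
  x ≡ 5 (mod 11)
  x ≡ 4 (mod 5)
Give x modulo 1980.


Product of moduli M = 9 · 4 · 11 · 5 = 1980.
Merge one congruence at a time:
  Start: x ≡ 2 (mod 9).
  Combine with x ≡ 0 (mod 4); new modulus lcm = 36.
    Write x = 2 + 9·t and substitute into x ≡ 0 (mod 4): 9·t ≡ 0 − 2 = -2 (mod 4).
    Reduce coefficients mod 4: 1·t ≡ 2 (mod 4).
    So t ≡ 2 (mod 4).
    Then x = 2 + 9·2 = 20, valid modulo lcm(9, 4) = 36: x ≡ 20 (mod 36).
  Combine with x ≡ 5 (mod 11); new modulus lcm = 396.
    Write x = 20 + 36·t and substitute into x ≡ 5 (mod 11): 36·t ≡ 5 − 20 = -15 (mod 11).
    Reduce coefficients mod 11: 3·t ≡ 7 (mod 11).
    The inverse of 3 mod 11 is 4 (since 3·4 = 12 = 1·11 + 1), so t ≡ 4·7 = 28 ≡ 6 (mod 11).
    Then x = 20 + 36·6 = 236, valid modulo lcm(36, 11) = 396: x ≡ 236 (mod 396).
  Combine with x ≡ 4 (mod 5); new modulus lcm = 1980.
    Write x = 236 + 396·t and substitute into x ≡ 4 (mod 5): 396·t ≡ 4 − 236 = -232 (mod 5).
    Reduce coefficients mod 5: 1·t ≡ 3 (mod 5).
    So t ≡ 3 (mod 5).
    Then x = 236 + 396·3 = 1424, valid modulo lcm(396, 5) = 1980: x ≡ 1424 (mod 1980).
Verify against each original: 1424 mod 9 = 2, 1424 mod 4 = 0, 1424 mod 11 = 5, 1424 mod 5 = 4.

x ≡ 1424 (mod 1980).


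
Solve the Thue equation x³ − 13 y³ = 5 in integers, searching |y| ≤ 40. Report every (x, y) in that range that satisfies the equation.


The equation is x³ - 13y³ = 5. For fixed y, x³ = 13·y³ + 5, so a solution requires the RHS to be a perfect cube.
Strategy: iterate y from -40 to 40, compute RHS = 13·y³ + 5, and check whether it is a (positive or negative) perfect cube.
Check small values of y:
  y = 0: RHS = 5 is not a perfect cube.
  y = 1: RHS = 18 is not a perfect cube.
  y = -1: RHS = -8 = (-2)³ ⇒ x = -2 works.
  y = 2: RHS = 109 is not a perfect cube.
  y = -2: RHS = -99 is not a perfect cube.
  y = 3: RHS = 356 is not a perfect cube.
  y = -3: RHS = -346 is not a perfect cube.
Continuing the search up to |y| = 40 finds no further solutions beyond those listed.
Collected solutions: (-2, -1).

Solutions (with |y| ≤ 40): (-2, -1).


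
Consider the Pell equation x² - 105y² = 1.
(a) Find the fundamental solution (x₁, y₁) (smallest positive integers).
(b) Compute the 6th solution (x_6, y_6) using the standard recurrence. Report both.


Step 1: Find the fundamental solution (x₁, y₁) of x² - 105y² = 1.
  Expand √105 as a continued fraction. a₀ = ⌊√105⌋ = 10; iterate m_{k+1} = d_k·a_k − m_k, d_{k+1} = (105 − m_{k+1}²)/d_k, a_{k+1} = ⌊(a₀ + m_{k+1})/d_{k+1}⌋ (starting m₀ = 0, d₀ = 1), with convergents p_k = a_k·p_{k-1} + p_{k-2}, q_k = a_k·q_{k-1} + q_{k-2} (p₋₁ = 1, q₋₁ = 0):
  k = 0: a₀ = 10; p₀/q₀ = 10/1; p₀² − 105·q₀² = 100 − 105 = -5.
  k = 1: m = 10, d = 5, a = ⌊(10 + 10)/5⌋ = 4; p/q = (4·10 + 1)/(4·1 + 0) = 41/4; p² − 105·q² = 1681 − 1680 = 1.
  The first convergent with p² − 105·q² = 1 gives the fundamental solution (x₁, y₁) = (41, 4).
Step 2: Apply the recurrence (x_{n+1}, y_{n+1}) = (x₁x_n + 105y₁y_n, x₁y_n + y₁x_n) repeatedly.
  From (x_1, y_1) = (41, 4): x_2 = 41·41 + 105·4·4 = 3361; y_2 = 41·4 + 4·41 = 328.
  From (x_2, y_2) = (3361, 328): x_3 = 41·3361 + 105·4·328 = 275561; y_3 = 41·328 + 4·3361 = 26892.
  From (x_3, y_3) = (275561, 26892): x_4 = 41·275561 + 105·4·26892 = 22592641; y_4 = 41·26892 + 4·275561 = 2204816.
  From (x_4, y_4) = (22592641, 2204816): x_5 = 41·22592641 + 105·4·2204816 = 1852321001; y_5 = 41·2204816 + 4·22592641 = 180768020.
  From (x_5, y_5) = (1852321001, 180768020): x_6 = 41·1852321001 + 105·4·180768020 = 151867729441; y_6 = 41·180768020 + 4·1852321001 = 14820772824.
Step 3: Verify x_6² - 105·y_6² = 23063807245564778172481 - 23063807245564778172480 = 1 (should be 1). ✓

(x_1, y_1) = (41, 4); (x_6, y_6) = (151867729441, 14820772824).


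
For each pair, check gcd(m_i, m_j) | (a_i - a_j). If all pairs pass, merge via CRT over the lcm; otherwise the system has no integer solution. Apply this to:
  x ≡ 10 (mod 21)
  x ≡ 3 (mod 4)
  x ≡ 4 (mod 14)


Moduli 21, 4, 14 are not pairwise coprime, so CRT works modulo lcm(m_i) when all pairwise compatibility conditions hold.
Pairwise compatibility: gcd(m_i, m_j) must divide a_i - a_j for every pair.
Merge one congruence at a time:
  Start: x ≡ 10 (mod 21).
  Combine with x ≡ 3 (mod 4): gcd(21, 4) = 1; 3 - 10 = -7, which IS divisible by 1, so compatible.
    Write x = 10 + 21·t and substitute into x ≡ 3 (mod 4): 21·t ≡ 3 − 10 = -7 (mod 4).
    Reduce coefficients mod 4: 1·t ≡ 1 (mod 4).
    So t ≡ 1 (mod 4).
    Then x = 10 + 21·1 = 31, valid modulo lcm(21, 4) = 84: x ≡ 31 (mod 84).
  Combine with x ≡ 4 (mod 14): gcd(84, 14) = 14, and 4 - 31 = -27 is NOT divisible by 14.
    ⇒ system is inconsistent (no integer solution).

No solution (the system is inconsistent).


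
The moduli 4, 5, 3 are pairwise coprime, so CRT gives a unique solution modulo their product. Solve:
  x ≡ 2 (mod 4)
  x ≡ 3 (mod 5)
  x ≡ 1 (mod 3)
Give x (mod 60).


Moduli 4, 5, 3 are pairwise coprime; by CRT there is a unique solution modulo M = 4 · 5 · 3 = 60.
Solve pairwise, accumulating the modulus:
  Start with x ≡ 2 (mod 4).
  Combine with x ≡ 3 (mod 5): since gcd(4, 5) = 1, we get a unique residue mod 20.
    Write x = 2 + 4·t and substitute into x ≡ 3 (mod 5): 4·t ≡ 3 − 2 = 1 (mod 5).
    The inverse of 4 mod 5 is 4 (since 4·4 = 16 = 3·5 + 1), so t ≡ 4·1 = 4 ≡ 4 (mod 5).
    Then x = 2 + 4·4 = 18, valid modulo lcm(4, 5) = 20: x ≡ 18 (mod 20).
  Combine with x ≡ 1 (mod 3): since gcd(20, 3) = 1, we get a unique residue mod 60.
    Write x = 18 + 20·t and substitute into x ≡ 1 (mod 3): 20·t ≡ 1 − 18 = -17 (mod 3).
    Reduce coefficients mod 3: 2·t ≡ 1 (mod 3).
    The inverse of 2 mod 3 is 2 (since 2·2 = 4 = 1·3 + 1), so t ≡ 2·1 = 2 ≡ 2 (mod 3).
    Then x = 18 + 20·2 = 58, valid modulo lcm(20, 3) = 60: x ≡ 58 (mod 60).
Verify: 58 mod 4 = 2 ✓, 58 mod 5 = 3 ✓, 58 mod 3 = 1 ✓.

x ≡ 58 (mod 60).


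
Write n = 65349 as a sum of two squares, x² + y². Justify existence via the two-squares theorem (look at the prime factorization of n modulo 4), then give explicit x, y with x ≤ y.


Step 1: Factor n = 65349 = 3^2 · 53 · 137.
Step 2: Check the mod-4 condition on each prime factor: 3 ≡ 3 (mod 4), exponent 2 (must be even); 53 ≡ 1 (mod 4), exponent 1; 137 ≡ 1 (mod 4), exponent 1.
All primes ≡ 3 (mod 4) appear to even exponent (or don't appear), so by the two-squares theorem n IS expressible as a sum of two squares.
Step 3: Build a representation. Group n = k² · m with k = 3 and m = 53 · 137 = 7261 (a product of primes ≡ 1 (mod 4)); a representation of m scales to one of n via (k·x)² + (k·y)² = k²(x² + y²). Each prime p ≡ 1 (mod 4) is itself a sum of two squares; find a² by testing p − a² for a perfect square:
  53: 53 − 1² = 52, 53 − 2² = 49 = 7² ⇒ 53 = 2² + 7².
  137: 137 − 1² = 136, 137 − 2² = 133, 137 − 3² = 128, 137 − 4² = 121 = 11² ⇒ 137 = 4² + 11².
  Combine using the Brahmagupta–Fibonacci identity (a² + b²)(c² + d²) = (ac − bd)² + (ad + bc)² = (ac + bd)² + (ad − bc)²:
  53 · 137 = 7261: from (2² + 7²)(4² + 11²), take (2·4 − 7·11, 2·11 + 7·4) = (8 − 77, 22 + 28) = (-69, 50); dropping signs (only squares matter) gives (69, 50); check 69² + 50² = 4761 + 2500 = 7261 ✓.
  Scale by k = 3: (3·69, 3·50) = (207, 150).
Step 4: Order so x ≤ y and verify: 150² + 207² = 22500 + 42849 = 65349 = n. ✓

n = 65349 = 150² + 207² (one valid representation with x ≤ y).


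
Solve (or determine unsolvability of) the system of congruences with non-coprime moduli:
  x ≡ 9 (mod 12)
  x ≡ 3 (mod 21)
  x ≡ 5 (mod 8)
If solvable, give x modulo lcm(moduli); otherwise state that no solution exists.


Moduli 12, 21, 8 are not pairwise coprime, so CRT works modulo lcm(m_i) when all pairwise compatibility conditions hold.
Pairwise compatibility: gcd(m_i, m_j) must divide a_i - a_j for every pair.
Merge one congruence at a time:
  Start: x ≡ 9 (mod 12).
  Combine with x ≡ 3 (mod 21): gcd(12, 21) = 3; 3 - 9 = -6, which IS divisible by 3, so compatible.
    Write x = 9 + 12·t and substitute into x ≡ 3 (mod 21): 12·t ≡ 3 − 9 = -6 (mod 21).
    Divide the congruence (and modulus) by g = 3: 4·t ≡ -2 (mod 7).
    Reduce coefficients mod 7: 4·t ≡ 5 (mod 7).
    The inverse of 4 mod 7 is 2 (since 4·2 = 8 = 1·7 + 1), so t ≡ 2·5 = 10 ≡ 3 (mod 7).
    Then x = 9 + 12·3 = 45, valid modulo lcm(12, 21) = 84: x ≡ 45 (mod 84).
  Combine with x ≡ 5 (mod 8): gcd(84, 8) = 4; 5 - 45 = -40, which IS divisible by 4, so compatible.
    Write x = 45 + 84·t and substitute into x ≡ 5 (mod 8): 84·t ≡ 5 − 45 = -40 (mod 8).
    Divide the congruence (and modulus) by g = 4: 21·t ≡ -10 (mod 2).
    Reduce coefficients mod 2: 1·t ≡ 0 (mod 2).
    So t ≡ 0 (mod 2).
    Then x = 45 + 84·0 = 45, valid modulo lcm(84, 8) = 168: x ≡ 45 (mod 168).
Verify: 45 mod 12 = 9, 45 mod 21 = 3, 45 mod 8 = 5.

x ≡ 45 (mod 168).


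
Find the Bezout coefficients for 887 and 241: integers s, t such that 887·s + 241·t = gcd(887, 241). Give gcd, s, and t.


Euclidean algorithm on (887, 241) — divide until remainder is 0:
  887 = 3 · 241 + 164
  241 = 1 · 164 + 77
  164 = 2 · 77 + 10
  77 = 7 · 10 + 7
  10 = 1 · 7 + 3
  7 = 2 · 3 + 1
  3 = 3 · 1 + 0
gcd(887, 241) = 1.
Track Bezout coefficients alongside the remainders: start with r₀ = 887 = a·1 + b·0 (s = 1, t = 0) and r₁ = 241 = a·0 + b·1 (s = 0, t = 1); each new remainder r_{k+1} = r_{k-1} − q_k·r_k inherits s_{k+1} = s_{k-1} − q_k·s_k, t_{k+1} = t_{k-1} − q_k·t_k, so r_k = a·s_k + b·t_k at every step:
  q = 3: r = 164, s = 1 − 3·0 = 1, t = 0 − 3·1 = -3  (check: 887·1 + 241·(-3) = 164)
  q = 1: r = 77, s = 0 − 1·1 = -1, t = 1 − 1·(-3) = 4  (check: 887·(-1) + 241·4 = 77)
  q = 2: r = 10, s = 1 − 2·(-1) = 3, t = -3 − 2·4 = -11  (check: 887·3 + 241·(-11) = 10)
  q = 7: r = 7, s = -1 − 7·3 = -22, t = 4 − 7·(-11) = 81  (check: 887·(-22) + 241·81 = 7)
  q = 1: r = 3, s = 3 − 1·(-22) = 25, t = -11 − 1·81 = -92  (check: 887·25 + 241·(-92) = 3)
  q = 2: r = 1, s = -22 − 2·25 = -72, t = 81 − 2·(-92) = 265  (check: 887·(-72) + 241·265 = 1)
The row with r = 1 (the gcd) gives the Bezout coefficients s = -72, t = 265.
Result: 887 · (-72) + 241 · (265) = 1.

gcd(887, 241) = 1; s = -72, t = 265 (check: 887·(-72) + 241·265 = 1).


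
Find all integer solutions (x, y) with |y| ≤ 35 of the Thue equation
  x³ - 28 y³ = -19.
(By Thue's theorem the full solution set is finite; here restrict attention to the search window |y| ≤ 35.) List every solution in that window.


The equation is x³ - 28y³ = -19. For fixed y, x³ = 28·y³ − 19, so a solution requires the RHS to be a perfect cube.
Strategy: iterate y from -35 to 35, compute RHS = 28·y³ − 19, and check whether it is a (positive or negative) perfect cube.
Check small values of y:
  y = 0: RHS = -19 is not a perfect cube.
  y = 1: RHS = 9 is not a perfect cube.
  y = -1: RHS = -47 is not a perfect cube.
  y = 2: RHS = 205 is not a perfect cube.
  y = -2: RHS = -243 is not a perfect cube.
  y = 3: RHS = 737 is not a perfect cube.
  y = -3: RHS = -775 is not a perfect cube.
Continuing the search up to |y| = 35 finds no solutions either.
No (x, y) in the scanned range satisfies the equation.

No integer solutions with |y| ≤ 35.


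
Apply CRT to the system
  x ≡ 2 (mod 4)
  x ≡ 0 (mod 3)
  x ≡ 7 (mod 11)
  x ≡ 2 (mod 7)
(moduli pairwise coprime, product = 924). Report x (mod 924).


Product of moduli M = 4 · 3 · 11 · 7 = 924.
Merge one congruence at a time:
  Start: x ≡ 2 (mod 4).
  Combine with x ≡ 0 (mod 3); new modulus lcm = 12.
    Write x = 2 + 4·t and substitute into x ≡ 0 (mod 3): 4·t ≡ 0 − 2 = -2 (mod 3).
    Reduce coefficients mod 3: 1·t ≡ 1 (mod 3).
    So t ≡ 1 (mod 3).
    Then x = 2 + 4·1 = 6, valid modulo lcm(4, 3) = 12: x ≡ 6 (mod 12).
  Combine with x ≡ 7 (mod 11); new modulus lcm = 132.
    Write x = 6 + 12·t and substitute into x ≡ 7 (mod 11): 12·t ≡ 7 − 6 = 1 (mod 11).
    Reduce coefficients mod 11: 1·t ≡ 1 (mod 11).
    So t ≡ 1 (mod 11).
    Then x = 6 + 12·1 = 18, valid modulo lcm(12, 11) = 132: x ≡ 18 (mod 132).
  Combine with x ≡ 2 (mod 7); new modulus lcm = 924.
    Write x = 18 + 132·t and substitute into x ≡ 2 (mod 7): 132·t ≡ 2 − 18 = -16 (mod 7).
    Reduce coefficients mod 7: 6·t ≡ 5 (mod 7).
    The inverse of 6 mod 7 is 6 (since 6·6 = 36 = 5·7 + 1), so t ≡ 6·5 = 30 ≡ 2 (mod 7).
    Then x = 18 + 132·2 = 282, valid modulo lcm(132, 7) = 924: x ≡ 282 (mod 924).
Verify against each original: 282 mod 4 = 2, 282 mod 3 = 0, 282 mod 11 = 7, 282 mod 7 = 2.

x ≡ 282 (mod 924).


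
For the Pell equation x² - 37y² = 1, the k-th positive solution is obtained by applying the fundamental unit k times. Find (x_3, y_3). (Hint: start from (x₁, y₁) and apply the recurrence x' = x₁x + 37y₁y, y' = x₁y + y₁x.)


Step 1: Find the fundamental solution (x₁, y₁) of x² - 37y² = 1.
  Expand √37 as a continued fraction. a₀ = ⌊√37⌋ = 6; iterate m_{k+1} = d_k·a_k − m_k, d_{k+1} = (37 − m_{k+1}²)/d_k, a_{k+1} = ⌊(a₀ + m_{k+1})/d_{k+1}⌋ (starting m₀ = 0, d₀ = 1), with convergents p_k = a_k·p_{k-1} + p_{k-2}, q_k = a_k·q_{k-1} + q_{k-2} (p₋₁ = 1, q₋₁ = 0):
  k = 0: a₀ = 6; p₀/q₀ = 6/1; p₀² − 37·q₀² = 36 − 37 = -1.
  k = 1: m = 6, d = 1, a = ⌊(6 + 6)/1⌋ = 12; p/q = (12·6 + 1)/(12·1 + 0) = 73/12; p² − 37·q² = 5329 − 5328 = 1.
  The first convergent with p² − 37·q² = 1 gives the fundamental solution (x₁, y₁) = (73, 12).
Step 2: Apply the recurrence (x_{n+1}, y_{n+1}) = (x₁x_n + 37y₁y_n, x₁y_n + y₁x_n) repeatedly.
  From (x_1, y_1) = (73, 12): x_2 = 73·73 + 37·12·12 = 10657; y_2 = 73·12 + 12·73 = 1752.
  From (x_2, y_2) = (10657, 1752): x_3 = 73·10657 + 37·12·1752 = 1555849; y_3 = 73·1752 + 12·10657 = 255780.
Step 3: Verify x_3² - 37·y_3² = 2420666110801 - 2420666110800 = 1 (should be 1). ✓

(x_1, y_1) = (73, 12); (x_3, y_3) = (1555849, 255780).


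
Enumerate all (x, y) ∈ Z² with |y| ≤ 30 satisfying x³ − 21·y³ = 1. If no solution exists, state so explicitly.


The equation is x³ - 21y³ = 1. For fixed y, x³ = 21·y³ + 1, so a solution requires the RHS to be a perfect cube.
Strategy: iterate y from -30 to 30, compute RHS = 21·y³ + 1, and check whether it is a (positive or negative) perfect cube.
Check small values of y:
  y = 0: RHS = 1 = (1)³ ⇒ x = 1 works.
  y = 1: RHS = 22 is not a perfect cube.
  y = -1: RHS = -20 is not a perfect cube.
  y = 2: RHS = 169 is not a perfect cube.
  y = -2: RHS = -167 is not a perfect cube.
  y = 3: RHS = 568 is not a perfect cube.
  y = -3: RHS = -566 is not a perfect cube.
Continuing the search up to |y| = 30 finds no further solutions beyond those listed.
Collected solutions: (1, 0).

Solutions (with |y| ≤ 30): (1, 0).


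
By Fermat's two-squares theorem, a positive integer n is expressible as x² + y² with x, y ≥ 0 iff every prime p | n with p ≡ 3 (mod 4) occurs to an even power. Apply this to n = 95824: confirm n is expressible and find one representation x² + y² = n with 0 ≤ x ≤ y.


Step 1: Factor n = 95824 = 2^4 · 53 · 113.
Step 2: Check the mod-4 condition on each prime factor: 2 = 2 (special); 53 ≡ 1 (mod 4), exponent 1; 113 ≡ 1 (mod 4), exponent 1.
All primes ≡ 3 (mod 4) appear to even exponent (or don't appear), so by the two-squares theorem n IS expressible as a sum of two squares.
Step 3: Build a representation. Group n = k² · m with k = 4 and m = 53 · 113 = 5989 (a product of primes ≡ 1 (mod 4)); a representation of m scales to one of n via (k·x)² + (k·y)² = k²(x² + y²). Each prime p ≡ 1 (mod 4) is itself a sum of two squares; find a² by testing p − a² for a perfect square:
  53: 53 − 1² = 52, 53 − 2² = 49 = 7² ⇒ 53 = 2² + 7².
  113: 113 − 1² = 112, 113 − 2² = 109, 113 − 3² = 104, 113 − 4² = 97, 113 − 5² = 88, 113 − 6² = 77, 113 − 7² = 64 = 8² ⇒ 113 = 7² + 8².
  Combine using the Brahmagupta–Fibonacci identity (a² + b²)(c² + d²) = (ac − bd)² + (ad + bc)² = (ac + bd)² + (ad − bc)²:
  53 · 113 = 5989: from (2² + 7²)(7² + 8²), take (2·7 − 7·8, 2·8 + 7·7) = (14 − 56, 16 + 49) = (-42, 65); dropping signs (only squares matter) gives (42, 65); check 42² + 65² = 1764 + 4225 = 5989 ✓.
  Scale by k = 4: (4·42, 4·65) = (168, 260).
Step 4: Order so x ≤ y and verify: 168² + 260² = 28224 + 67600 = 95824 = n. ✓

n = 95824 = 168² + 260² (one valid representation with x ≤ y).


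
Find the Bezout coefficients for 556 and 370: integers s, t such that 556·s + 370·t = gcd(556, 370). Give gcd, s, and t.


Euclidean algorithm on (556, 370) — divide until remainder is 0:
  556 = 1 · 370 + 186
  370 = 1 · 186 + 184
  186 = 1 · 184 + 2
  184 = 92 · 2 + 0
gcd(556, 370) = 2.
Track Bezout coefficients alongside the remainders: start with r₀ = 556 = a·1 + b·0 (s = 1, t = 0) and r₁ = 370 = a·0 + b·1 (s = 0, t = 1); each new remainder r_{k+1} = r_{k-1} − q_k·r_k inherits s_{k+1} = s_{k-1} − q_k·s_k, t_{k+1} = t_{k-1} − q_k·t_k, so r_k = a·s_k + b·t_k at every step:
  q = 1: r = 186, s = 1 − 1·0 = 1, t = 0 − 1·1 = -1  (check: 556·1 + 370·(-1) = 186)
  q = 1: r = 184, s = 0 − 1·1 = -1, t = 1 − 1·(-1) = 2  (check: 556·(-1) + 370·2 = 184)
  q = 1: r = 2, s = 1 − 1·(-1) = 2, t = -1 − 1·2 = -3  (check: 556·2 + 370·(-3) = 2)
The row with r = 2 (the gcd) gives the Bezout coefficients s = 2, t = -3.
Result: 556 · (2) + 370 · (-3) = 2.

gcd(556, 370) = 2; s = 2, t = -3 (check: 556·2 + 370·(-3) = 2).


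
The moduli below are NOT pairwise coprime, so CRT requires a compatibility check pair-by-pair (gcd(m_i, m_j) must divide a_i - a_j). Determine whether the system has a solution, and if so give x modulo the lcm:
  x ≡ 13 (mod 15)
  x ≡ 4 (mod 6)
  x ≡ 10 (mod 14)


Moduli 15, 6, 14 are not pairwise coprime, so CRT works modulo lcm(m_i) when all pairwise compatibility conditions hold.
Pairwise compatibility: gcd(m_i, m_j) must divide a_i - a_j for every pair.
Merge one congruence at a time:
  Start: x ≡ 13 (mod 15).
  Combine with x ≡ 4 (mod 6): gcd(15, 6) = 3; 4 - 13 = -9, which IS divisible by 3, so compatible.
    Write x = 13 + 15·t and substitute into x ≡ 4 (mod 6): 15·t ≡ 4 − 13 = -9 (mod 6).
    Divide the congruence (and modulus) by g = 3: 5·t ≡ -3 (mod 2).
    Reduce coefficients mod 2: 1·t ≡ 1 (mod 2).
    So t ≡ 1 (mod 2).
    Then x = 13 + 15·1 = 28, valid modulo lcm(15, 6) = 30: x ≡ 28 (mod 30).
  Combine with x ≡ 10 (mod 14): gcd(30, 14) = 2; 10 - 28 = -18, which IS divisible by 2, so compatible.
    Write x = 28 + 30·t and substitute into x ≡ 10 (mod 14): 30·t ≡ 10 − 28 = -18 (mod 14).
    Divide the congruence (and modulus) by g = 2: 15·t ≡ -9 (mod 7).
    Reduce coefficients mod 7: 1·t ≡ 5 (mod 7).
    So t ≡ 5 (mod 7).
    Then x = 28 + 30·5 = 178, valid modulo lcm(30, 14) = 210: x ≡ 178 (mod 210).
Verify: 178 mod 15 = 13, 178 mod 6 = 4, 178 mod 14 = 10.

x ≡ 178 (mod 210).


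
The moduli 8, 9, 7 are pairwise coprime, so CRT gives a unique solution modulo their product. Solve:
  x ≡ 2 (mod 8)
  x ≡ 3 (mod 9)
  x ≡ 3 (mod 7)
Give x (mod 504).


Moduli 8, 9, 7 are pairwise coprime; by CRT there is a unique solution modulo M = 8 · 9 · 7 = 504.
Solve pairwise, accumulating the modulus:
  Start with x ≡ 2 (mod 8).
  Combine with x ≡ 3 (mod 9): since gcd(8, 9) = 1, we get a unique residue mod 72.
    Write x = 2 + 8·t and substitute into x ≡ 3 (mod 9): 8·t ≡ 3 − 2 = 1 (mod 9).
    The inverse of 8 mod 9 is 8 (since 8·8 = 64 = 7·9 + 1), so t ≡ 8·1 = 8 ≡ 8 (mod 9).
    Then x = 2 + 8·8 = 66, valid modulo lcm(8, 9) = 72: x ≡ 66 (mod 72).
  Combine with x ≡ 3 (mod 7): since gcd(72, 7) = 1, we get a unique residue mod 504.
    Write x = 66 + 72·t and substitute into x ≡ 3 (mod 7): 72·t ≡ 3 − 66 = -63 (mod 7).
    Reduce coefficients mod 7: 2·t ≡ 0 (mod 7).
    The inverse of 2 mod 7 is 4 (since 2·4 = 8 = 1·7 + 1), so t ≡ 4·0 = 0 ≡ 0 (mod 7).
    Then x = 66 + 72·0 = 66, valid modulo lcm(72, 7) = 504: x ≡ 66 (mod 504).
Verify: 66 mod 8 = 2 ✓, 66 mod 9 = 3 ✓, 66 mod 7 = 3 ✓.

x ≡ 66 (mod 504).


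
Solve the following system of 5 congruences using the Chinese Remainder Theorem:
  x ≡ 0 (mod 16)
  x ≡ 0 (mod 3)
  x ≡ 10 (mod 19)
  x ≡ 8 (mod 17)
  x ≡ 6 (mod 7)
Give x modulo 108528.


Product of moduli M = 16 · 3 · 19 · 17 · 7 = 108528.
Merge one congruence at a time:
  Start: x ≡ 0 (mod 16).
  Combine with x ≡ 0 (mod 3); new modulus lcm = 48.
    Write x = 0 + 16·t and substitute into x ≡ 0 (mod 3): 16·t ≡ 0 − 0 = 0 (mod 3).
    Reduce coefficients mod 3: 1·t ≡ 0 (mod 3).
    So t ≡ 0 (mod 3).
    Then x = 0 + 16·0 = 0, valid modulo lcm(16, 3) = 48: x ≡ 0 (mod 48).
  Combine with x ≡ 10 (mod 19); new modulus lcm = 912.
    Write x = 0 + 48·t and substitute into x ≡ 10 (mod 19): 48·t ≡ 10 − 0 = 10 (mod 19).
    Reduce coefficients mod 19: 10·t ≡ 10 (mod 19).
    The inverse of 10 mod 19 is 2 (since 10·2 = 20 = 1·19 + 1), so t ≡ 2·10 = 20 ≡ 1 (mod 19).
    Then x = 0 + 48·1 = 48, valid modulo lcm(48, 19) = 912: x ≡ 48 (mod 912).
  Combine with x ≡ 8 (mod 17); new modulus lcm = 15504.
    Write x = 48 + 912·t and substitute into x ≡ 8 (mod 17): 912·t ≡ 8 − 48 = -40 (mod 17).
    Reduce coefficients mod 17: 11·t ≡ 11 (mod 17).
    The inverse of 11 mod 17 is 14 (since 11·14 = 154 = 9·17 + 1), so t ≡ 14·11 = 154 ≡ 1 (mod 17).
    Then x = 48 + 912·1 = 960, valid modulo lcm(912, 17) = 15504: x ≡ 960 (mod 15504).
  Combine with x ≡ 6 (mod 7); new modulus lcm = 108528.
    Write x = 960 + 15504·t and substitute into x ≡ 6 (mod 7): 15504·t ≡ 6 − 960 = -954 (mod 7).
    Reduce coefficients mod 7: 6·t ≡ 5 (mod 7).
    The inverse of 6 mod 7 is 6 (since 6·6 = 36 = 5·7 + 1), so t ≡ 6·5 = 30 ≡ 2 (mod 7).
    Then x = 960 + 15504·2 = 31968, valid modulo lcm(15504, 7) = 108528: x ≡ 31968 (mod 108528).
Verify against each original: 31968 mod 16 = 0, 31968 mod 3 = 0, 31968 mod 19 = 10, 31968 mod 17 = 8, 31968 mod 7 = 6.

x ≡ 31968 (mod 108528).


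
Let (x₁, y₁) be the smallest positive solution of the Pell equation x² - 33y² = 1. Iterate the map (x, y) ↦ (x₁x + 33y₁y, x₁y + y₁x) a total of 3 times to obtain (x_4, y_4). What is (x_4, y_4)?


Step 1: Find the fundamental solution (x₁, y₁) of x² - 33y² = 1.
  Expand √33 as a continued fraction. a₀ = ⌊√33⌋ = 5; iterate m_{k+1} = d_k·a_k − m_k, d_{k+1} = (33 − m_{k+1}²)/d_k, a_{k+1} = ⌊(a₀ + m_{k+1})/d_{k+1}⌋ (starting m₀ = 0, d₀ = 1), with convergents p_k = a_k·p_{k-1} + p_{k-2}, q_k = a_k·q_{k-1} + q_{k-2} (p₋₁ = 1, q₋₁ = 0):
  k = 0: a₀ = 5; p₀/q₀ = 5/1; p₀² − 33·q₀² = 25 − 33 = -8.
  k = 1: m = 5, d = 8, a = ⌊(5 + 5)/8⌋ = 1; p/q = (1·5 + 1)/(1·1 + 0) = 6/1; p² − 33·q² = 36 − 33 = 3.
  k = 2: m = 3, d = 3, a = ⌊(5 + 3)/3⌋ = 2; p/q = (2·6 + 5)/(2·1 + 1) = 17/3; p² − 33·q² = 289 − 297 = -8.
  k = 3: m = 3, d = 8, a = ⌊(5 + 3)/8⌋ = 1; p/q = (1·17 + 6)/(1·3 + 1) = 23/4; p² − 33·q² = 529 − 528 = 1.
  The first convergent with p² − 33·q² = 1 gives the fundamental solution (x₁, y₁) = (23, 4).
Step 2: Apply the recurrence (x_{n+1}, y_{n+1}) = (x₁x_n + 33y₁y_n, x₁y_n + y₁x_n) repeatedly.
  From (x_1, y_1) = (23, 4): x_2 = 23·23 + 33·4·4 = 1057; y_2 = 23·4 + 4·23 = 184.
  From (x_2, y_2) = (1057, 184): x_3 = 23·1057 + 33·4·184 = 48599; y_3 = 23·184 + 4·1057 = 8460.
  From (x_3, y_3) = (48599, 8460): x_4 = 23·48599 + 33·4·8460 = 2234497; y_4 = 23·8460 + 4·48599 = 388976.
Step 3: Verify x_4² - 33·y_4² = 4992976843009 - 4992976843008 = 1 (should be 1). ✓

(x_1, y_1) = (23, 4); (x_4, y_4) = (2234497, 388976).


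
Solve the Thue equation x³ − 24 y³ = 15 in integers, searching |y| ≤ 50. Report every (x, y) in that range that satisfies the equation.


The equation is x³ - 24y³ = 15. For fixed y, x³ = 24·y³ + 15, so a solution requires the RHS to be a perfect cube.
Strategy: iterate y from -50 to 50, compute RHS = 24·y³ + 15, and check whether it is a (positive or negative) perfect cube.
Check small values of y:
  y = 0: RHS = 15 is not a perfect cube.
  y = 1: RHS = 39 is not a perfect cube.
  y = -1: RHS = -9 is not a perfect cube.
  y = 2: RHS = 207 is not a perfect cube.
  y = -2: RHS = -177 is not a perfect cube.
  y = 3: RHS = 663 is not a perfect cube.
  y = -3: RHS = -633 is not a perfect cube.
Continuing the search up to |y| = 50 finds no solutions either.
No (x, y) in the scanned range satisfies the equation.

No integer solutions with |y| ≤ 50.


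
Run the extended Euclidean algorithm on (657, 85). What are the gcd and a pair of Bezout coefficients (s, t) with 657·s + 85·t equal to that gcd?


Euclidean algorithm on (657, 85) — divide until remainder is 0:
  657 = 7 · 85 + 62
  85 = 1 · 62 + 23
  62 = 2 · 23 + 16
  23 = 1 · 16 + 7
  16 = 2 · 7 + 2
  7 = 3 · 2 + 1
  2 = 2 · 1 + 0
gcd(657, 85) = 1.
Track Bezout coefficients alongside the remainders: start with r₀ = 657 = a·1 + b·0 (s = 1, t = 0) and r₁ = 85 = a·0 + b·1 (s = 0, t = 1); each new remainder r_{k+1} = r_{k-1} − q_k·r_k inherits s_{k+1} = s_{k-1} − q_k·s_k, t_{k+1} = t_{k-1} − q_k·t_k, so r_k = a·s_k + b·t_k at every step:
  q = 7: r = 62, s = 1 − 7·0 = 1, t = 0 − 7·1 = -7  (check: 657·1 + 85·(-7) = 62)
  q = 1: r = 23, s = 0 − 1·1 = -1, t = 1 − 1·(-7) = 8  (check: 657·(-1) + 85·8 = 23)
  q = 2: r = 16, s = 1 − 2·(-1) = 3, t = -7 − 2·8 = -23  (check: 657·3 + 85·(-23) = 16)
  q = 1: r = 7, s = -1 − 1·3 = -4, t = 8 − 1·(-23) = 31  (check: 657·(-4) + 85·31 = 7)
  q = 2: r = 2, s = 3 − 2·(-4) = 11, t = -23 − 2·31 = -85  (check: 657·11 + 85·(-85) = 2)
  q = 3: r = 1, s = -4 − 3·11 = -37, t = 31 − 3·(-85) = 286  (check: 657·(-37) + 85·286 = 1)
The row with r = 1 (the gcd) gives the Bezout coefficients s = -37, t = 286.
Result: 657 · (-37) + 85 · (286) = 1.

gcd(657, 85) = 1; s = -37, t = 286 (check: 657·(-37) + 85·286 = 1).


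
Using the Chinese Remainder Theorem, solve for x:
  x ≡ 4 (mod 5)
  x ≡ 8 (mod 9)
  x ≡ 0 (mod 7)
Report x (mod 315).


Moduli 5, 9, 7 are pairwise coprime; by CRT there is a unique solution modulo M = 5 · 9 · 7 = 315.
Solve pairwise, accumulating the modulus:
  Start with x ≡ 4 (mod 5).
  Combine with x ≡ 8 (mod 9): since gcd(5, 9) = 1, we get a unique residue mod 45.
    Write x = 4 + 5·t and substitute into x ≡ 8 (mod 9): 5·t ≡ 8 − 4 = 4 (mod 9).
    The inverse of 5 mod 9 is 2 (since 5·2 = 10 = 1·9 + 1), so t ≡ 2·4 = 8 ≡ 8 (mod 9).
    Then x = 4 + 5·8 = 44, valid modulo lcm(5, 9) = 45: x ≡ 44 (mod 45).
  Combine with x ≡ 0 (mod 7): since gcd(45, 7) = 1, we get a unique residue mod 315.
    Write x = 44 + 45·t and substitute into x ≡ 0 (mod 7): 45·t ≡ 0 − 44 = -44 (mod 7).
    Reduce coefficients mod 7: 3·t ≡ 5 (mod 7).
    The inverse of 3 mod 7 is 5 (since 3·5 = 15 = 2·7 + 1), so t ≡ 5·5 = 25 ≡ 4 (mod 7).
    Then x = 44 + 45·4 = 224, valid modulo lcm(45, 7) = 315: x ≡ 224 (mod 315).
Verify: 224 mod 5 = 4 ✓, 224 mod 9 = 8 ✓, 224 mod 7 = 0 ✓.

x ≡ 224 (mod 315).


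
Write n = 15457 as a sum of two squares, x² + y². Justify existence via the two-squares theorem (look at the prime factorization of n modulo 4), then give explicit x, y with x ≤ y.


Step 1: Factor n = 15457 = 13 · 29 · 41.
Step 2: Check the mod-4 condition on each prime factor: 13 ≡ 1 (mod 4), exponent 1; 29 ≡ 1 (mod 4), exponent 1; 41 ≡ 1 (mod 4), exponent 1.
All primes ≡ 3 (mod 4) appear to even exponent (or don't appear), so by the two-squares theorem n IS expressible as a sum of two squares.
Step 3: Build a representation. Here n = 13 · 29 · 41 is a product of primes ≡ 1 (mod 4). Each prime p ≡ 1 (mod 4) is itself a sum of two squares; find a² by testing p − a² for a perfect square:
  13: 13 − 1² = 12, 13 − 2² = 9 = 3² ⇒ 13 = 2² + 3².
  29: 29 − 1² = 28, 29 − 2² = 25 = 5² ⇒ 29 = 2² + 5².
  41: 41 − 1² = 40, 41 − 2² = 37, 41 − 3² = 32, 41 − 4² = 25 = 5² ⇒ 41 = 4² + 5².
  Combine using the Brahmagupta–Fibonacci identity (a² + b²)(c² + d²) = (ac − bd)² + (ad + bc)² = (ac + bd)² + (ad − bc)²:
  13 · 29 = 377: from (2² + 3²)(2² + 5²), take (2·2 − 3·5, 2·5 + 3·2) = (4 − 15, 10 + 6) = (-11, 16); dropping signs (only squares matter) gives (11, 16); check 11² + 16² = 121 + 256 = 377 ✓.
  377 · 41 = 15457: from (11² + 16²)(4² + 5²), take (11·4 − 16·5, 11·5 + 16·4) = (44 − 80, 55 + 64) = (-36, 119); dropping signs (only squares matter) gives (36, 119); check 36² + 119² = 1296 + 14161 = 15457 ✓.
Step 4: Order so x ≤ y and verify: 36² + 119² = 1296 + 14161 = 15457 = n. ✓

n = 15457 = 36² + 119² (one valid representation with x ≤ y).


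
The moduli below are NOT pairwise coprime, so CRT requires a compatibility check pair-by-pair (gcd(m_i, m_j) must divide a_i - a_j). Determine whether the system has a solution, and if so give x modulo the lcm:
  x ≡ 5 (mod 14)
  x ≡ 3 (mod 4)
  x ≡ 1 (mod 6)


Moduli 14, 4, 6 are not pairwise coprime, so CRT works modulo lcm(m_i) when all pairwise compatibility conditions hold.
Pairwise compatibility: gcd(m_i, m_j) must divide a_i - a_j for every pair.
Merge one congruence at a time:
  Start: x ≡ 5 (mod 14).
  Combine with x ≡ 3 (mod 4): gcd(14, 4) = 2; 3 - 5 = -2, which IS divisible by 2, so compatible.
    Write x = 5 + 14·t and substitute into x ≡ 3 (mod 4): 14·t ≡ 3 − 5 = -2 (mod 4).
    Divide the congruence (and modulus) by g = 2: 7·t ≡ -1 (mod 2).
    Reduce coefficients mod 2: 1·t ≡ 1 (mod 2).
    So t ≡ 1 (mod 2).
    Then x = 5 + 14·1 = 19, valid modulo lcm(14, 4) = 28: x ≡ 19 (mod 28).
  Combine with x ≡ 1 (mod 6): gcd(28, 6) = 2; 1 - 19 = -18, which IS divisible by 2, so compatible.
    Write x = 19 + 28·t and substitute into x ≡ 1 (mod 6): 28·t ≡ 1 − 19 = -18 (mod 6).
    Divide the congruence (and modulus) by g = 2: 14·t ≡ -9 (mod 3).
    Reduce coefficients mod 3: 2·t ≡ 0 (mod 3).
    The inverse of 2 mod 3 is 2 (since 2·2 = 4 = 1·3 + 1), so t ≡ 2·0 = 0 ≡ 0 (mod 3).
    Then x = 19 + 28·0 = 19, valid modulo lcm(28, 6) = 84: x ≡ 19 (mod 84).
Verify: 19 mod 14 = 5, 19 mod 4 = 3, 19 mod 6 = 1.

x ≡ 19 (mod 84).


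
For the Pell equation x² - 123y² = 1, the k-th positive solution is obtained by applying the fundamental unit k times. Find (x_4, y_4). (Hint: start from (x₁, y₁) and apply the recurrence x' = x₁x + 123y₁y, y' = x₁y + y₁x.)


Step 1: Find the fundamental solution (x₁, y₁) of x² - 123y² = 1.
  Expand √123 as a continued fraction. a₀ = ⌊√123⌋ = 11; iterate m_{k+1} = d_k·a_k − m_k, d_{k+1} = (123 − m_{k+1}²)/d_k, a_{k+1} = ⌊(a₀ + m_{k+1})/d_{k+1}⌋ (starting m₀ = 0, d₀ = 1), with convergents p_k = a_k·p_{k-1} + p_{k-2}, q_k = a_k·q_{k-1} + q_{k-2} (p₋₁ = 1, q₋₁ = 0):
  k = 0: a₀ = 11; p₀/q₀ = 11/1; p₀² − 123·q₀² = 121 − 123 = -2.
  k = 1: m = 11, d = 2, a = ⌊(11 + 11)/2⌋ = 11; p/q = (11·11 + 1)/(11·1 + 0) = 122/11; p² − 123·q² = 14884 − 14883 = 1.
  The first convergent with p² − 123·q² = 1 gives the fundamental solution (x₁, y₁) = (122, 11).
Step 2: Apply the recurrence (x_{n+1}, y_{n+1}) = (x₁x_n + 123y₁y_n, x₁y_n + y₁x_n) repeatedly.
  From (x_1, y_1) = (122, 11): x_2 = 122·122 + 123·11·11 = 29767; y_2 = 122·11 + 11·122 = 2684.
  From (x_2, y_2) = (29767, 2684): x_3 = 122·29767 + 123·11·2684 = 7263026; y_3 = 122·2684 + 11·29767 = 654885.
  From (x_3, y_3) = (7263026, 654885): x_4 = 122·7263026 + 123·11·654885 = 1772148577; y_4 = 122·654885 + 11·7263026 = 159789256.
Step 3: Verify x_4² - 123·y_4² = 3140510578963124929 - 3140510578963124928 = 1 (should be 1). ✓

(x_1, y_1) = (122, 11); (x_4, y_4) = (1772148577, 159789256).


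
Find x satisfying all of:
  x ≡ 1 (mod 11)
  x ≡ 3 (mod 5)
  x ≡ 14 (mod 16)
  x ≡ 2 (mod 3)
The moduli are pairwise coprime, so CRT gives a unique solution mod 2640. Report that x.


Product of moduli M = 11 · 5 · 16 · 3 = 2640.
Merge one congruence at a time:
  Start: x ≡ 1 (mod 11).
  Combine with x ≡ 3 (mod 5); new modulus lcm = 55.
    Write x = 1 + 11·t and substitute into x ≡ 3 (mod 5): 11·t ≡ 3 − 1 = 2 (mod 5).
    Reduce coefficients mod 5: 1·t ≡ 2 (mod 5).
    So t ≡ 2 (mod 5).
    Then x = 1 + 11·2 = 23, valid modulo lcm(11, 5) = 55: x ≡ 23 (mod 55).
  Combine with x ≡ 14 (mod 16); new modulus lcm = 880.
    Write x = 23 + 55·t and substitute into x ≡ 14 (mod 16): 55·t ≡ 14 − 23 = -9 (mod 16).
    Reduce coefficients mod 16: 7·t ≡ 7 (mod 16).
    The inverse of 7 mod 16 is 7 (since 7·7 = 49 = 3·16 + 1), so t ≡ 7·7 = 49 ≡ 1 (mod 16).
    Then x = 23 + 55·1 = 78, valid modulo lcm(55, 16) = 880: x ≡ 78 (mod 880).
  Combine with x ≡ 2 (mod 3); new modulus lcm = 2640.
    Write x = 78 + 880·t and substitute into x ≡ 2 (mod 3): 880·t ≡ 2 − 78 = -76 (mod 3).
    Reduce coefficients mod 3: 1·t ≡ 2 (mod 3).
    So t ≡ 2 (mod 3).
    Then x = 78 + 880·2 = 1838, valid modulo lcm(880, 3) = 2640: x ≡ 1838 (mod 2640).
Verify against each original: 1838 mod 11 = 1, 1838 mod 5 = 3, 1838 mod 16 = 14, 1838 mod 3 = 2.

x ≡ 1838 (mod 2640).


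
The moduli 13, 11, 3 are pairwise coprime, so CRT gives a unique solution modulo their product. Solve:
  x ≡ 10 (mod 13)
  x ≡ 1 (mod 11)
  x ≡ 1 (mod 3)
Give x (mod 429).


Moduli 13, 11, 3 are pairwise coprime; by CRT there is a unique solution modulo M = 13 · 11 · 3 = 429.
Solve pairwise, accumulating the modulus:
  Start with x ≡ 10 (mod 13).
  Combine with x ≡ 1 (mod 11): since gcd(13, 11) = 1, we get a unique residue mod 143.
    Write x = 10 + 13·t and substitute into x ≡ 1 (mod 11): 13·t ≡ 1 − 10 = -9 (mod 11).
    Reduce coefficients mod 11: 2·t ≡ 2 (mod 11).
    The inverse of 2 mod 11 is 6 (since 2·6 = 12 = 1·11 + 1), so t ≡ 6·2 = 12 ≡ 1 (mod 11).
    Then x = 10 + 13·1 = 23, valid modulo lcm(13, 11) = 143: x ≡ 23 (mod 143).
  Combine with x ≡ 1 (mod 3): since gcd(143, 3) = 1, we get a unique residue mod 429.
    Write x = 23 + 143·t and substitute into x ≡ 1 (mod 3): 143·t ≡ 1 − 23 = -22 (mod 3).
    Reduce coefficients mod 3: 2·t ≡ 2 (mod 3).
    The inverse of 2 mod 3 is 2 (since 2·2 = 4 = 1·3 + 1), so t ≡ 2·2 = 4 ≡ 1 (mod 3).
    Then x = 23 + 143·1 = 166, valid modulo lcm(143, 3) = 429: x ≡ 166 (mod 429).
Verify: 166 mod 13 = 10 ✓, 166 mod 11 = 1 ✓, 166 mod 3 = 1 ✓.

x ≡ 166 (mod 429).


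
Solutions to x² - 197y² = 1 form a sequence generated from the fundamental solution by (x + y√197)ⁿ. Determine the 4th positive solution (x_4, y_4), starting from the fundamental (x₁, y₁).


Step 1: Find the fundamental solution (x₁, y₁) of x² - 197y² = 1.
  Expand √197 as a continued fraction. a₀ = ⌊√197⌋ = 14; iterate m_{k+1} = d_k·a_k − m_k, d_{k+1} = (197 − m_{k+1}²)/d_k, a_{k+1} = ⌊(a₀ + m_{k+1})/d_{k+1}⌋ (starting m₀ = 0, d₀ = 1), with convergents p_k = a_k·p_{k-1} + p_{k-2}, q_k = a_k·q_{k-1} + q_{k-2} (p₋₁ = 1, q₋₁ = 0):
  k = 0: a₀ = 14; p₀/q₀ = 14/1; p₀² − 197·q₀² = 196 − 197 = -1.
  k = 1: m = 14, d = 1, a = ⌊(14 + 14)/1⌋ = 28; p/q = (28·14 + 1)/(28·1 + 0) = 393/28; p² − 197·q² = 154449 − 154448 = 1.
  The first convergent with p² − 197·q² = 1 gives the fundamental solution (x₁, y₁) = (393, 28).
Step 2: Apply the recurrence (x_{n+1}, y_{n+1}) = (x₁x_n + 197y₁y_n, x₁y_n + y₁x_n) repeatedly.
  From (x_1, y_1) = (393, 28): x_2 = 393·393 + 197·28·28 = 308897; y_2 = 393·28 + 28·393 = 22008.
  From (x_2, y_2) = (308897, 22008): x_3 = 393·308897 + 197·28·22008 = 242792649; y_3 = 393·22008 + 28·308897 = 17298260.
  From (x_3, y_3) = (242792649, 17298260): x_4 = 393·242792649 + 197·28·17298260 = 190834713217; y_4 = 393·17298260 + 28·242792649 = 13596410352.
Step 3: Verify x_4² - 197·y_4² = 36417887768614634489089 - 36417887768614634489088 = 1 (should be 1). ✓

(x_1, y_1) = (393, 28); (x_4, y_4) = (190834713217, 13596410352).
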